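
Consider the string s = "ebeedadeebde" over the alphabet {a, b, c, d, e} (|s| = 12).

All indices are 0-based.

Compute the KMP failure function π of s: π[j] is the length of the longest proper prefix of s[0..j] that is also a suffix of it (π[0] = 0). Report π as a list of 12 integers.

[0, 0, 1, 1, 0, 0, 0, 1, 1, 2, 0, 1]

π[0] = 0
j=1 s[j]='b': π[1]=0 (border '')
j=2 s[j]='e': π[2]=1 (border 'e')
j=3 s[j]='e': k: 1→0; π[3]=1 (border 'e')
j=4 s[j]='d': k: 1→0; π[4]=0 (border '')
j=5 s[j]='a': π[5]=0 (border '')
j=6 s[j]='d': π[6]=0 (border '')
j=7 s[j]='e': π[7]=1 (border 'e')
j=8 s[j]='e': k: 1→0; π[8]=1 (border 'e')
j=9 s[j]='b': π[9]=2 (border 'eb')
j=10 s[j]='d': k: 2→0; π[10]=0 (border '')
j=11 s[j]='e': π[11]=1 (border 'e')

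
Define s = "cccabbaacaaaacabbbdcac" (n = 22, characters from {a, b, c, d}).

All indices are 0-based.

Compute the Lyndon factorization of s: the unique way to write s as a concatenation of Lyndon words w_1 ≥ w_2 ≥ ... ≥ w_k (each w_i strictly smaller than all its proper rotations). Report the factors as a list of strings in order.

emit factor 1: 'c' (i=0, period=1)
emit factor 2: 'c' (i=1, period=1)
emit factor 3: 'c' (i=2, period=1)
emit factor 4: 'abb' (i=3, period=3)
emit factor 5: 'aac' (i=6, period=3)
emit factor 6: 'aaaacabbbdcac' (i=9, period=13)

["c", "c", "c", "abb", "aac", "aaaacabbbdcac"]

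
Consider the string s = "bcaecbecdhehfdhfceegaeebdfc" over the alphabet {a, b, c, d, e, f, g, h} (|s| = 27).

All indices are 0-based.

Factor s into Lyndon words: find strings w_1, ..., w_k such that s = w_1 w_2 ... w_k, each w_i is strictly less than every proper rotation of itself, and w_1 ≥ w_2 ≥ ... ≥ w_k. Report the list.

["bc", "aecbecdhehfdhfceegaeebdfc"]

emit factor 1: 'bc' (i=0, period=2)
emit factor 2: 'aecbecdhehfdhfceegaeebdfc' (i=2, period=25)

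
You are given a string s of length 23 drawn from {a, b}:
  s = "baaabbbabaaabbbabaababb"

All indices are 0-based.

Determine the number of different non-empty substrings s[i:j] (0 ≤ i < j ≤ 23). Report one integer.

rank→(start, suffix):
  0 → (1, 'aaabbbabaaabbbabaababb')
  1 → (9, 'aaabbbabaababb')
  2 → (17, 'aababb')
  3 → (2, 'aabbbabaaabbbabaababb')
  4 → (10, 'aabbbabaababb')
  5 → (7, 'abaaabbbabaababb')
  6 → (15, 'abaababb')
  7 → (18, 'ababb')
  8 → (20, 'abb')
  9 → (3, 'abbbabaaabbbabaababb')
  10 → (11, 'abbbabaababb')
  11 → (22, 'b')
  12 → (0, 'baaabbbabaaabbbabaababb')
  13 → (8, 'baaabbbabaababb')
  14 → (16, 'baababb')
  15 → (6, 'babaaabbbabaababb')
  16 → (14, 'babaababb')
  17 → (19, 'babb')
  18 → (21, 'bb')
  19 → (5, 'bbabaaabbbabaababb')
  20 → (13, 'bbabaababb')
  21 → (4, 'bbbabaaabbbabaababb')
  22 → (12, 'bbbabaababb')

SA = [1, 9, 17, 2, 10, 7, 15, 18, 20, 3, 11, 22, 0, 8, 16, 6, 14, 19, 21, 5, 13, 4, 12]
[i] adj suffixes → lcp
  [1] 1/9 → 10 ('aaabbbabaa')
  [2] 9/17 → 2 ('aa')
  [3] 17/2 → 3 ('aab')
  [4] 2/10 → 9 ('aabbbabaa')
  [5] 10/7 → 1 ('a')
  [6] 7/15 → 4 ('abaa')
  [7] 15/18 → 3 ('aba')
  [8] 18/20 → 2 ('ab')
  [9] 20/3 → 3 ('abb')
  [10] 3/11 → 8 ('abbbabaa')
  [11] 11/22 → 0 ('')
  [12] 22/0 → 1 ('b')
  [13] 0/8 → 11 ('baaabbbabaa')
  [14] 8/16 → 3 ('baa')
  [15] 16/6 → 2 ('ba')
  [16] 6/14 → 5 ('babaa')
  [17] 14/19 → 3 ('bab')
  [18] 19/21 → 1 ('b')
  [19] 21/5 → 2 ('bb')
  [20] 5/13 → 6 ('bbabaa')
  [21] 13/4 → 2 ('bb')
  [22] 4/12 → 7 ('bbbabaa')

n(n+1)/2 = 23·24/2 = 276
Σ LCP = 0 + 10 + 2 + 3 + 9 + 1 + 4 + 3 + 2 + 3 + 8 + 0 + 1 + 11 + 3 + 2 + 5 + 3 + 1 + 2 + 6 + 2 + 7 = 88
distinct = 276 − 88 = 188

188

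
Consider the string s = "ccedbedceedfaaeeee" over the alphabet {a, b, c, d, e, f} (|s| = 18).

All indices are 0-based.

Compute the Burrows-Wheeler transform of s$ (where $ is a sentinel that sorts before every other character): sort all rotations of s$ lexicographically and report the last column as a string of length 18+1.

efad$cdeeeecbeecead

rank  rotation             last
    0  $ccedbedceedfaaeeee  e
    1  aaeeee$ccedbedceedf  f
    2  aeeee$ccedbedceedfa  a
    3  bedceedfaaeeee$cced  d
    4  ccedbedceedfaaeeee$  $
    5  cedbedceedfaaeeee$c  c
    6  ceedfaaeeee$ccedbed  d
    7  dbedceedfaaeeee$cce  e
    8  dceedfaaeeee$ccedbe  e
    9  dfaaeeee$ccedbedcee  e
   10  e$ccedbedceedfaaeee  e
   11  edbedceedfaaeeee$cc  c
   12  edceedfaaeeee$ccedb  b
   13  edfaaeeee$ccedbedce  e
   14  ee$ccedbedceedfaaee  e
   15  eedfaaeeee$ccedbedc  c
   16  eee$ccedbedceedfaae  e
   17  eeee$ccedbedceedfaa  a
   18  faaeeee$ccedbedceed  d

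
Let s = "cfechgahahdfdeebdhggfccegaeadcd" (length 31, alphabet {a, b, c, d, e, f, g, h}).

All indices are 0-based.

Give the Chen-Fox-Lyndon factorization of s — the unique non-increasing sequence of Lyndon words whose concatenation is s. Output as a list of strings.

emit factor 1: 'cfechg' (i=0, period=6)
emit factor 2: 'ahahdfdeebdhggfcceg' (i=6, period=19)
emit factor 3: 'ae' (i=25, period=2)
emit factor 4: 'adcd' (i=27, period=4)

["cfechg", "ahahdfdeebdhggfcceg", "ae", "adcd"]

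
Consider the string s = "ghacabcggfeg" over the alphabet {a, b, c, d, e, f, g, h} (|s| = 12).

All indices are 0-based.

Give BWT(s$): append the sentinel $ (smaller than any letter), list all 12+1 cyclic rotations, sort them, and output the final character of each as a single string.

rank  rotation       last
    0  $ghacabcggfeg  g
    1  abcggfeg$ghac  c
    2  acabcggfeg$gh  h
    3  bcggfeg$ghaca  a
    4  cabcggfeg$gha  a
    5  cggfeg$ghacab  b
    6  eg$ghacabcggf  f
    7  feg$ghacabcgg  g
    8  g$ghacabcggfe  e
    9  gfeg$ghacabcg  g
   10  ggfeg$ghacabc  c
   11  ghacabcggfeg$  $
   12  hacabcggfeg$g  g

gchaabfgegc$g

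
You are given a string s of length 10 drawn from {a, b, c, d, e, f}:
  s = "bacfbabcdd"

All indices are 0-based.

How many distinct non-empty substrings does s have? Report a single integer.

rank | idx | suffix
   0 |   5 | abcdd
   1 |   1 | acfbabcdd
   2 |   4 | babcdd
   3 |   0 | bacfbabcdd
   4 |   6 | bcdd
   5 |   7 | cdd
   6 |   2 | cfbabcdd
   7 |   9 | d
   8 |   8 | dd
   9 |   3 | fbabcdd

SA = [5, 1, 4, 0, 6, 7, 2, 9, 8, 3]
i: (SA[i-1],SA[i]) lcp shared
  1: (5,1) 1 'a'
  2: (1,4) 0 ''
  3: (4,0) 2 'ba'
  4: (0,6) 1 'b'
  5: (6,7) 0 ''
  6: (7,2) 1 'c'
  7: (2,9) 0 ''
  8: (9,8) 1 'd'
  9: (8,3) 0 ''

n(n+1)/2 = 10·11/2 = 55
Σ LCP = 0 + 1 + 0 + 2 + 1 + 0 + 1 + 0 + 1 + 0 = 6
distinct = 55 − 6 = 49

49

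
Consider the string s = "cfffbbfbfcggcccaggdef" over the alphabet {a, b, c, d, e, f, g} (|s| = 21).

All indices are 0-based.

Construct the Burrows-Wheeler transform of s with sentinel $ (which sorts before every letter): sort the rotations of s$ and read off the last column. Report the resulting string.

rank  rotation                last
    0  $cfffbbfbfcggcccaggdef  f
    1  aggdef$cfffbbfbfcggccc  c
    2  bbfbfcggcccaggdef$cfff  f
    3  bfbfcggcccaggdef$cfffb  b
    4  bfcggcccaggdef$cfffbbf  f
    5  caggdef$cfffbbfbfcggcc  c
    6  ccaggdef$cfffbbfbfcggc  c
    7  cccaggdef$cfffbbfbfcgg  g
    8  cfffbbfbfcggcccaggdef$  $
    9  cggcccaggdef$cfffbbfbf  f
   10  def$cfffbbfbfcggcccagg  g
   11  ef$cfffbbfbfcggcccaggd  d
   12  f$cfffbbfbfcggcccaggde  e
   13  fbbfbfcggcccaggdef$cff  f
   14  fbfcggcccaggdef$cfffbb  b
   15  fcggcccaggdef$cfffbbfb  b
   16  ffbbfbfcggcccaggdef$cf  f
   17  fffbbfbfcggcccaggdef$c  c
   18  gcccaggdef$cfffbbfbfcg  g
   19  gdef$cfffbbfbfcggcccag  g
   20  ggcccaggdef$cfffbbfbfc  c
   21  ggdef$cfffbbfbfcggccca  a

fcfbfccg$fgdefbbfcggca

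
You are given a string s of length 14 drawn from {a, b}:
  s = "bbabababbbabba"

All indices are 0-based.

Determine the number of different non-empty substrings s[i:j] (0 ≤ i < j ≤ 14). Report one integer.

sorted suffixes:
  #0 SA[0]=13  'a'
  #1 SA[1]=2  'abababbbabba'
  #2 SA[2]=4  'ababbbabba'
  #3 SA[3]=10  'abba'
  #4 SA[4]=6  'abbbabba'
  #5 SA[5]=12  'ba'
  #6 SA[6]=1  'babababbbabba'
  #7 SA[7]=3  'bababbbabba'
  #8 SA[8]=9  'babba'
  #9 SA[9]=5  'babbbabba'
  #10 SA[10]=11  'bba'
  #11 SA[11]=0  'bbabababbbabba'
  #12 SA[12]=8  'bbabba'
  #13 SA[13]=7  'bbbabba'

SA = [13, 2, 4, 10, 6, 12, 1, 3, 9, 5, 11, 0, 8, 7]
rank  pair      lcp
   1  s[13:],s[2:]  1  'a'
   2  s[2:],s[4:]  4  'abab'
   3  s[4:],s[10:]  2  'ab'
   4  s[10:],s[6:]  3  'abb'
   5  s[6:],s[12:]  0  ''
   6  s[12:],s[1:]  2  'ba'
   7  s[1:],s[3:]  5  'babab'
   8  s[3:],s[9:]  3  'bab'
   9  s[9:],s[5:]  4  'babb'
  10  s[5:],s[11:]  1  'b'
  11  s[11:],s[0:]  3  'bba'
  12  s[0:],s[8:]  4  'bbab'
  13  s[8:],s[7:]  2  'bb'

n(n+1)/2 = 14·15/2 = 105
Σ LCP = 0 + 1 + 4 + 2 + 3 + 0 + 2 + 5 + 3 + 4 + 1 + 3 + 4 + 2 = 34
distinct = 105 − 34 = 71

71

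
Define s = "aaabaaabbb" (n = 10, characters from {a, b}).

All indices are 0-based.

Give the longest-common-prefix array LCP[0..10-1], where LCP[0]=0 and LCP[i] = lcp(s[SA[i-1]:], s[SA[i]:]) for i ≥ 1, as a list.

[0, 4, 2, 3, 1, 2, 0, 1, 1, 2]

rank→(start, suffix):
  0 → (0, 'aaabaaabbb')
  1 → (4, 'aaabbb')
  2 → (1, 'aabaaabbb')
  3 → (5, 'aabbb')
  4 → (2, 'abaaabbb')
  5 → (6, 'abbb')
  6 → (9, 'b')
  7 → (3, 'baaabbb')
  8 → (8, 'bb')
  9 → (7, 'bbb')

SA = [0, 4, 1, 5, 2, 6, 9, 3, 8, 7]
rank  pair      lcp
   1  s[0:],s[4:]  4  'aaab'
   2  s[4:],s[1:]  2  'aa'
   3  s[1:],s[5:]  3  'aab'
   4  s[5:],s[2:]  1  'a'
   5  s[2:],s[6:]  2  'ab'
   6  s[6:],s[9:]  0  ''
   7  s[9:],s[3:]  1  'b'
   8  s[3:],s[8:]  1  'b'
   9  s[8:],s[7:]  2  'bb'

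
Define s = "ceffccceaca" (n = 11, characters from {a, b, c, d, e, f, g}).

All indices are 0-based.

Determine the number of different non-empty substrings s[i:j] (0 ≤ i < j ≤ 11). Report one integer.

sorted suffixes:
  #0 SA[0]=10  'a'
  #1 SA[1]=8  'aca'
  #2 SA[2]=9  'ca'
  #3 SA[3]=4  'ccceaca'
  #4 SA[4]=5  'cceaca'
  #5 SA[5]=6  'ceaca'
  #6 SA[6]=0  'ceffccceaca'
  #7 SA[7]=7  'eaca'
  #8 SA[8]=1  'effccceaca'
  #9 SA[9]=3  'fccceaca'
  #10 SA[10]=2  'ffccceaca'

SA = [10, 8, 9, 4, 5, 6, 0, 7, 1, 3, 2]
[i] adj suffixes → lcp
  [1] 10/8 → 1 ('a')
  [2] 8/9 → 0 ('')
  [3] 9/4 → 1 ('c')
  [4] 4/5 → 2 ('cc')
  [5] 5/6 → 1 ('c')
  [6] 6/0 → 2 ('ce')
  [7] 0/7 → 0 ('')
  [8] 7/1 → 1 ('e')
  [9] 1/3 → 0 ('')
  [10] 3/2 → 1 ('f')

n(n+1)/2 = 11·12/2 = 66
Σ LCP = 0 + 1 + 0 + 1 + 2 + 1 + 2 + 0 + 1 + 0 + 1 = 9
distinct = 66 − 9 = 57

57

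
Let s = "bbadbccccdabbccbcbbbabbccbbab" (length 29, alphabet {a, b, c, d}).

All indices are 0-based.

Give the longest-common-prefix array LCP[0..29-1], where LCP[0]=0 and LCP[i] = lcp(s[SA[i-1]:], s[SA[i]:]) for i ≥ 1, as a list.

[0, 2, 6, 1, 0, 1, 3, 2, 1, 4, 3, 2, 2, 5, 1, 2, 4, 3, 0, 3, 2, 1, 3, 2, 3, 2, 1, 0, 1]

rank→(start, suffix):
  0 → (27, 'ab')
  1 → (20, 'abbccbbab')
  2 → (10, 'abbccbcbbbabbccbbab')
  3 → (2, 'adbccccdabbccbcbbbabbccbbab')
  4 → (28, 'b')
  5 → (26, 'bab')
  6 → (19, 'babbccbbab')
  7 → (1, 'badbccccdabbccbcbbbabbccbbab')
  8 → (25, 'bbab')
  9 → (18, 'bbabbccbbab')
  10 → (0, 'bbadbccccdabbccbcbbbabbccbbab')
  11 → (17, 'bbbabbccbbab')
  12 → (21, 'bbccbbab')
  13 → (11, 'bbccbcbbbabbccbbab')
  14 → (15, 'bcbbbabbccbbab')
  15 → (22, 'bccbbab')
  16 → (12, 'bccbcbbbabbccbbab')
  17 → (4, 'bccccdabbccbcbbbabbccbbab')
  18 → (24, 'cbbab')
  19 → (16, 'cbbbabbccbbab')
  20 → (14, 'cbcbbbabbccbbab')
  21 → (23, 'ccbbab')
  22 → (13, 'ccbcbbbabbccbbab')
  23 → (5, 'ccccdabbccbcbbbabbccbbab')
  24 → (6, 'cccdabbccbcbbbabbccbbab')
  25 → (7, 'ccdabbccbcbbbabbccbbab')
  26 → (8, 'cdabbccbcbbbabbccbbab')
  27 → (9, 'dabbccbcbbbabbccbbab')
  28 → (3, 'dbccccdabbccbcbbbabbccbbab')

SA = [27, 20, 10, 2, 28, 26, 19, 1, 25, 18, 0, 17, 21, 11, 15, 22, 12, 4, 24, 16, 14, 23, 13, 5, 6, 7, 8, 9, 3]
[i] adj suffixes → lcp
  [1] 27/20 → 2 ('ab')
  [2] 20/10 → 6 ('abbccb')
  [3] 10/2 → 1 ('a')
  [4] 2/28 → 0 ('')
  [5] 28/26 → 1 ('b')
  [6] 26/19 → 3 ('bab')
  [7] 19/1 → 2 ('ba')
  [8] 1/25 → 1 ('b')
  [9] 25/18 → 4 ('bbab')
  [10] 18/0 → 3 ('bba')
  [11] 0/17 → 2 ('bb')
  [12] 17/21 → 2 ('bb')
  [13] 21/11 → 5 ('bbccb')
  [14] 11/15 → 1 ('b')
  [15] 15/22 → 2 ('bc')
  [16] 22/12 → 4 ('bccb')
  [17] 12/4 → 3 ('bcc')
  [18] 4/24 → 0 ('')
  [19] 24/16 → 3 ('cbb')
  [20] 16/14 → 2 ('cb')
  [21] 14/23 → 1 ('c')
  [22] 23/13 → 3 ('ccb')
  [23] 13/5 → 2 ('cc')
  [24] 5/6 → 3 ('ccc')
  [25] 6/7 → 2 ('cc')
  [26] 7/8 → 1 ('c')
  [27] 8/9 → 0 ('')
  [28] 9/3 → 1 ('d')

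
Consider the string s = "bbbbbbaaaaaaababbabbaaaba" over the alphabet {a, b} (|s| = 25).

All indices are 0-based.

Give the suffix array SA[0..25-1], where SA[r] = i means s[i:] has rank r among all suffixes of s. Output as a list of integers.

rank→(start, suffix):
  0 → (24, 'a')
  1 → (6, 'aaaaaaababbabbaaaba')
  2 → (7, 'aaaaaababbabbaaaba')
  3 → (8, 'aaaaababbabbaaaba')
  4 → (9, 'aaaababbabbaaaba')
  5 → (20, 'aaaba')
  6 → (10, 'aaababbabbaaaba')
  7 → (21, 'aaba')
  8 → (11, 'aababbabbaaaba')
  9 → (22, 'aba')
  10 → (12, 'ababbabbaaaba')
  11 → (17, 'abbaaaba')
  12 → (14, 'abbabbaaaba')
  13 → (23, 'ba')
  14 → (5, 'baaaaaaababbabbaaaba')
  15 → (19, 'baaaba')
  16 → (16, 'babbaaaba')
  17 → (13, 'babbabbaaaba')
  18 → (4, 'bbaaaaaaababbabbaaaba')
  19 → (18, 'bbaaaba')
  20 → (15, 'bbabbaaaba')
  21 → (3, 'bbbaaaaaaababbabbaaaba')
  22 → (2, 'bbbbaaaaaaababbabbaaaba')
  23 → (1, 'bbbbbaaaaaaababbabbaaaba')
  24 → (0, 'bbbbbbaaaaaaababbabbaaaba')

[24, 6, 7, 8, 9, 20, 10, 21, 11, 22, 12, 17, 14, 23, 5, 19, 16, 13, 4, 18, 15, 3, 2, 1, 0]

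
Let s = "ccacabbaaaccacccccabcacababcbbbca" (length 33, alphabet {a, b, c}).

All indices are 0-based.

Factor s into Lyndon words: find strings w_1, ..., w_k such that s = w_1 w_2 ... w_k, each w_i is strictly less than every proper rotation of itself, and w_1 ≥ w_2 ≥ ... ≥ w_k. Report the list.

["c", "c", "ac", "abb", "aaaccacccccabcacababcbbbc", "a"]

emit factor 1: 'c' (i=0, period=1)
emit factor 2: 'c' (i=1, period=1)
emit factor 3: 'ac' (i=2, period=2)
emit factor 4: 'abb' (i=4, period=3)
emit factor 5: 'aaaccacccccabcacababcbbbc' (i=7, period=25)
emit factor 6: 'a' (i=32, period=1)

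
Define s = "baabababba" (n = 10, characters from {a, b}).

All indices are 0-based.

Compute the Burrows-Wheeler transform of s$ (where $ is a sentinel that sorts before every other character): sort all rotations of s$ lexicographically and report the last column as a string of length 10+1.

rank  rotation     last
    0  $baabababba  a
    1  a$baabababb  b
    2  aabababba$b  b
    3  abababba$ba  a
    4  ababba$baab  b
    5  abba$baabab  b
    6  ba$baababab  b
    7  baabababba$  $
    8  bababba$baa  a
    9  babba$baaba  a
   10  bba$baababa  a

abbabbb$aaa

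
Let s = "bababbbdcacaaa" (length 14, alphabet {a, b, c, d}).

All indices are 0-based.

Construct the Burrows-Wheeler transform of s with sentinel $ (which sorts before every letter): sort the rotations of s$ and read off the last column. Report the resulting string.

aaacbbc$aabbadb

rank  rotation         last
    0  $bababbbdcacaaa  a
    1  a$bababbbdcacaa  a
    2  aa$bababbbdcaca  a
    3  aaa$bababbbdcac  c
    4  ababbbdcacaaa$b  b
    5  abbbdcacaaa$bab  b
    6  acaaa$bababbbdc  c
    7  bababbbdcacaaa$  $
    8  babbbdcacaaa$ba  a
    9  bbbdcacaaa$baba  a
   10  bbdcacaaa$babab  b
   11  bdcacaaa$bababb  b
   12  caaa$bababbbdca  a
   13  cacaaa$bababbbd  d
   14  dcacaaa$bababbb  b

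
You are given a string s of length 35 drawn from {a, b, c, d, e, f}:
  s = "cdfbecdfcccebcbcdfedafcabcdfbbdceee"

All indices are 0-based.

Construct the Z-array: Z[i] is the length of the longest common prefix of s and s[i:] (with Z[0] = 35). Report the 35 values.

[35, 0, 0, 0, 0, 3, 0, 0, 1, 1, 1, 0, 0, 1, 0, 3, 0, 0, 0, 0, 0, 0, 1, 0, 0, 4, 0, 0, 0, 0, 0, 1, 0, 0, 0]

Z[0]=35
i=1: outside box; Z[1]=0
i=2: outside box; Z[2]=0
i=3: outside box; Z[3]=0
i=4: outside box; Z[4]=0
i=5: outside box; Z[5]=3 extend→box=[5,8)
i=6: min(r-i=2, Z[1]=0)=0; Z[6]=0
i=7: min(r-i=1, Z[2]=0)=0; Z[7]=0
i=8: outside box; Z[8]=1 extend→box=[8,9)
i=9: outside box; Z[9]=1 extend→box=[9,10)
i=10: outside box; Z[10]=1 extend→box=[10,11)
i=11: outside box; Z[11]=0
i=12: outside box; Z[12]=0
i=13: outside box; Z[13]=1 extend→box=[13,14)
i=14: outside box; Z[14]=0
i=15: outside box; Z[15]=3 extend→box=[15,18)
i=16: min(r-i=2, Z[1]=0)=0; Z[16]=0
i=17: min(r-i=1, Z[2]=0)=0; Z[17]=0
i=18: outside box; Z[18]=0
i=19: outside box; Z[19]=0
i=20: outside box; Z[20]=0
i=21: outside box; Z[21]=0
i=22: outside box; Z[22]=1 extend→box=[22,23)
i=23: outside box; Z[23]=0
i=24: outside box; Z[24]=0
i=25: outside box; Z[25]=4 extend→box=[25,29)
i=26: min(r-i=3, Z[1]=0)=0; Z[26]=0
i=27: min(r-i=2, Z[2]=0)=0; Z[27]=0
i=28: min(r-i=1, Z[3]=0)=0; Z[28]=0
i=29: outside box; Z[29]=0
i=30: outside box; Z[30]=0
i=31: outside box; Z[31]=1 extend→box=[31,32)
i=32: outside box; Z[32]=0
i=33: outside box; Z[33]=0
i=34: outside box; Z[34]=0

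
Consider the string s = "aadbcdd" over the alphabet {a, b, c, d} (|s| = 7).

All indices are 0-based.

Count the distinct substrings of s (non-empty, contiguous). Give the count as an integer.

25

rank→(start, suffix):
  0 → (0, 'aadbcdd')
  1 → (1, 'adbcdd')
  2 → (3, 'bcdd')
  3 → (4, 'cdd')
  4 → (6, 'd')
  5 → (2, 'dbcdd')
  6 → (5, 'dd')

SA = [0, 1, 3, 4, 6, 2, 5]
rank  pair      lcp
   1  s[0:],s[1:]  1  'a'
   2  s[1:],s[3:]  0  ''
   3  s[3:],s[4:]  0  ''
   4  s[4:],s[6:]  0  ''
   5  s[6:],s[2:]  1  'd'
   6  s[2:],s[5:]  1  'd'

n(n+1)/2 = 7·8/2 = 28
Σ LCP = 0 + 1 + 0 + 0 + 0 + 1 + 1 = 3
distinct = 28 − 3 = 25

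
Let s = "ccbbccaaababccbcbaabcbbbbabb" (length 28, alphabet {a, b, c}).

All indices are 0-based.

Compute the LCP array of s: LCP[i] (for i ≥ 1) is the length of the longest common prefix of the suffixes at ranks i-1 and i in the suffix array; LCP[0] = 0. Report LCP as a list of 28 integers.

[0, 2, 3, 1, 2, 2, 3, 0, 1, 2, 3, 1, 2, 2, 3, 2, 1, 3, 2, 3, 0, 1, 2, 3, 2, 1, 2, 3]

sorted suffixes:
  #0 SA[0]=6  'aaababccbcbaabcbbbbabb'
  #1 SA[1]=7  'aababccbcbaabcbbbbabb'
  #2 SA[2]=17  'aabcbbbbabb'
  #3 SA[3]=8  'ababccbcbaabcbbbbabb'
  #4 SA[4]=25  'abb'
  #5 SA[5]=18  'abcbbbbabb'
  #6 SA[6]=10  'abccbcbaabcbbbbabb'
  #7 SA[7]=27  'b'
  #8 SA[8]=16  'baabcbbbbabb'
  #9 SA[9]=24  'babb'
  #10 SA[10]=9  'babccbcbaabcbbbbabb'
  #11 SA[11]=26  'bb'
  #12 SA[12]=23  'bbabb'
  #13 SA[13]=22  'bbbabb'
  #14 SA[14]=21  'bbbbabb'
  #15 SA[15]=2  'bbccaaababccbcbaabcbbbbabb'
  #16 SA[16]=14  'bcbaabcbbbbabb'
  #17 SA[17]=19  'bcbbbbabb'
  #18 SA[18]=3  'bccaaababccbcbaabcbbbbabb'
  #19 SA[19]=11  'bccbcbaabcbbbbabb'
  #20 SA[20]=5  'caaababccbcbaabcbbbbabb'
  #21 SA[21]=15  'cbaabcbbbbabb'
  #22 SA[22]=20  'cbbbbabb'
  #23 SA[23]=1  'cbbccaaababccbcbaabcbbbbabb'
  #24 SA[24]=13  'cbcbaabcbbbbabb'
  #25 SA[25]=4  'ccaaababccbcbaabcbbbbabb'
  #26 SA[26]=0  'ccbbccaaababccbcbaabcbbbbabb'
  #27 SA[27]=12  'ccbcbaabcbbbbabb'

SA = [6, 7, 17, 8, 25, 18, 10, 27, 16, 24, 9, 26, 23, 22, 21, 2, 14, 19, 3, 11, 5, 15, 20, 1, 13, 4, 0, 12]
[i] adj suffixes → lcp
  [1] 6/7 → 2 ('aa')
  [2] 7/17 → 3 ('aab')
  [3] 17/8 → 1 ('a')
  [4] 8/25 → 2 ('ab')
  [5] 25/18 → 2 ('ab')
  [6] 18/10 → 3 ('abc')
  [7] 10/27 → 0 ('')
  [8] 27/16 → 1 ('b')
  [9] 16/24 → 2 ('ba')
  [10] 24/9 → 3 ('bab')
  [11] 9/26 → 1 ('b')
  [12] 26/23 → 2 ('bb')
  [13] 23/22 → 2 ('bb')
  [14] 22/21 → 3 ('bbb')
  [15] 21/2 → 2 ('bb')
  [16] 2/14 → 1 ('b')
  [17] 14/19 → 3 ('bcb')
  [18] 19/3 → 2 ('bc')
  [19] 3/11 → 3 ('bcc')
  [20] 11/5 → 0 ('')
  [21] 5/15 → 1 ('c')
  [22] 15/20 → 2 ('cb')
  [23] 20/1 → 3 ('cbb')
  [24] 1/13 → 2 ('cb')
  [25] 13/4 → 1 ('c')
  [26] 4/0 → 2 ('cc')
  [27] 0/12 → 3 ('ccb')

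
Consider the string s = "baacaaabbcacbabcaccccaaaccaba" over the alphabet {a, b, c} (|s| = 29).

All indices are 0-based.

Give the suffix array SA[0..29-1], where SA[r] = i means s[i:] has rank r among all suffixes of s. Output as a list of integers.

rank | idx | suffix
   0 |  28 | a
   1 |   4 | aaabbcacbabcaccccaaaccaba
   2 |  21 | aaaccaba
   3 |   5 | aabbcacbabcaccccaaaccaba
   4 |   1 | aacaaabbcacbabcaccccaaaccaba
   5 |  22 | aaccaba
   6 |  26 | aba
   7 |   6 | abbcacbabcaccccaaaccaba
   8 |  13 | abcaccccaaaccaba
   9 |   2 | acaaabbcacbabcaccccaaaccaba
  10 |  10 | acbabcaccccaaaccaba
  11 |  23 | accaba
  12 |  16 | accccaaaccaba
  13 |  27 | ba
  14 |   0 | baacaaabbcacbabcaccccaaaccaba
  15 |  12 | babcaccccaaaccaba
  16 |   7 | bbcacbabcaccccaaaccaba
  17 |   8 | bcacbabcaccccaaaccaba
  18 |  14 | bcaccccaaaccaba
  19 |   3 | caaabbcacbabcaccccaaaccaba
  20 |  20 | caaaccaba
  21 |  25 | caba
  22 |   9 | cacbabcaccccaaaccaba
  23 |  15 | caccccaaaccaba
  24 |  11 | cbabcaccccaaaccaba
  25 |  19 | ccaaaccaba
  26 |  24 | ccaba
  27 |  18 | cccaaaccaba
  28 |  17 | ccccaaaccaba

[28, 4, 21, 5, 1, 22, 26, 6, 13, 2, 10, 23, 16, 27, 0, 12, 7, 8, 14, 3, 20, 25, 9, 15, 11, 19, 24, 18, 17]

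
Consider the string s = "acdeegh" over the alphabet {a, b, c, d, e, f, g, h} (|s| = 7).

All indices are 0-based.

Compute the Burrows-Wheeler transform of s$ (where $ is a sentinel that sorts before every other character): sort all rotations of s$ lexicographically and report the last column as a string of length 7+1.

h$acdeeg

rank  rotation  last
    0  $acdeegh  h
    1  acdeegh$  $
    2  cdeegh$a  a
    3  deegh$ac  c
    4  eegh$acd  d
    5  egh$acde  e
    6  gh$acdee  e
    7  h$acdeeg  g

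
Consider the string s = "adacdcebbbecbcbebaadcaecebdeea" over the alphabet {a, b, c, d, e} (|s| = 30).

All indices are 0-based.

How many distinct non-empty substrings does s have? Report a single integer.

430

rank | idx | suffix
   0 |  29 | a
   1 |  17 | aadcaecebdeea
   2 |   2 | acdcebbbecbcbebaadcaecebdeea
   3 |   0 | adacdcebbbecbcbebaadcaecebdeea
   4 |  18 | adcaecebdeea
   5 |  21 | aecebdeea
   6 |  16 | baadcaecebdeea
   7 |   7 | bbbecbcbebaadcaecebdeea
   8 |   8 | bbecbcbebaadcaecebdeea
   9 |  12 | bcbebaadcaecebdeea
  10 |  25 | bdeea
  11 |  14 | bebaadcaecebdeea
  12 |   9 | becbcbebaadcaecebdeea
  13 |  20 | caecebdeea
  14 |  11 | cbcbebaadcaecebdeea
  15 |  13 | cbebaadcaecebdeea
  16 |   3 | cdcebbbecbcbebaadcaecebdeea
  17 |   5 | cebbbecbcbebaadcaecebdeea
  18 |  23 | cebdeea
  19 |   1 | dacdcebbbecbcbebaadcaecebdeea
  20 |  19 | dcaecebdeea
  21 |   4 | dcebbbecbcbebaadcaecebdeea
  22 |  26 | deea
  23 |  28 | ea
  24 |  15 | ebaadcaecebdeea
  25 |   6 | ebbbecbcbebaadcaecebdeea
  26 |  24 | ebdeea
  27 |  10 | ecbcbebaadcaecebdeea
  28 |  22 | ecebdeea
  29 |  27 | eea

SA = [29, 17, 2, 0, 18, 21, 16, 7, 8, 12, 25, 14, 9, 20, 11, 13, 3, 5, 23, 1, 19, 4, 26, 28, 15, 6, 24, 10, 22, 27]
rank  pair      lcp
   1  s[29:],s[17:]  1  'a'
   2  s[17:],s[2:]  1  'a'
   3  s[2:],s[0:]  1  'a'
   4  s[0:],s[18:]  2  'ad'
   5  s[18:],s[21:]  1  'a'
   6  s[21:],s[16:]  0  ''
   7  s[16:],s[7:]  1  'b'
   8  s[7:],s[8:]  2  'bb'
   9  s[8:],s[12:]  1  'b'
  10  s[12:],s[25:]  1  'b'
  11  s[25:],s[14:]  1  'b'
  12  s[14:],s[9:]  2  'be'
  13  s[9:],s[20:]  0  ''
  14  s[20:],s[11:]  1  'c'
  15  s[11:],s[13:]  2  'cb'
  16  s[13:],s[3:]  1  'c'
  17  s[3:],s[5:]  1  'c'
  18  s[5:],s[23:]  3  'ceb'
  19  s[23:],s[1:]  0  ''
  20  s[1:],s[19:]  1  'd'
  21  s[19:],s[4:]  2  'dc'
  22  s[4:],s[26:]  1  'd'
  23  s[26:],s[28:]  0  ''
  24  s[28:],s[15:]  1  'e'
  25  s[15:],s[6:]  2  'eb'
  26  s[6:],s[24:]  2  'eb'
  27  s[24:],s[10:]  1  'e'
  28  s[10:],s[22:]  2  'ec'
  29  s[22:],s[27:]  1  'e'

n(n+1)/2 = 30·31/2 = 465
Σ LCP = 0 + 1 + 1 + 1 + 2 + 1 + 0 + 1 + 2 + 1 + 1 + 1 + 2 + 0 + 1 + 2 + 1 + 1 + 3 + 0 + 1 + 2 + 1 + 0 + 1 + 2 + 2 + 1 + 2 + 1 = 35
distinct = 465 − 35 = 430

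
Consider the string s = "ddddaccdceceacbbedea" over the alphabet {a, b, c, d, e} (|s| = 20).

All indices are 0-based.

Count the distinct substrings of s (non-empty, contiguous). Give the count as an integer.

sorted suffixes:
  #0 SA[0]=19  'a'
  #1 SA[1]=12  'acbbedea'
  #2 SA[2]=4  'accdceceacbbedea'
  #3 SA[3]=14  'bbedea'
  #4 SA[4]=15  'bedea'
  #5 SA[5]=13  'cbbedea'
  #6 SA[6]=5  'ccdceceacbbedea'
  #7 SA[7]=6  'cdceceacbbedea'
  #8 SA[8]=10  'ceacbbedea'
  #9 SA[9]=8  'ceceacbbedea'
  #10 SA[10]=3  'daccdceceacbbedea'
  #11 SA[11]=7  'dceceacbbedea'
  #12 SA[12]=2  'ddaccdceceacbbedea'
  #13 SA[13]=1  'dddaccdceceacbbedea'
  #14 SA[14]=0  'ddddaccdceceacbbedea'
  #15 SA[15]=17  'dea'
  #16 SA[16]=18  'ea'
  #17 SA[17]=11  'eacbbedea'
  #18 SA[18]=9  'eceacbbedea'
  #19 SA[19]=16  'edea'

SA = [19, 12, 4, 14, 15, 13, 5, 6, 10, 8, 3, 7, 2, 1, 0, 17, 18, 11, 9, 16]
i: (SA[i-1],SA[i]) lcp shared
  1: (19,12) 1 'a'
  2: (12,4) 2 'ac'
  3: (4,14) 0 ''
  4: (14,15) 1 'b'
  5: (15,13) 0 ''
  6: (13,5) 1 'c'
  7: (5,6) 1 'c'
  8: (6,10) 1 'c'
  9: (10,8) 2 'ce'
  10: (8,3) 0 ''
  11: (3,7) 1 'd'
  12: (7,2) 1 'd'
  13: (2,1) 2 'dd'
  14: (1,0) 3 'ddd'
  15: (0,17) 1 'd'
  16: (17,18) 0 ''
  17: (18,11) 2 'ea'
  18: (11,9) 1 'e'
  19: (9,16) 1 'e'

n(n+1)/2 = 20·21/2 = 210
Σ LCP = 0 + 1 + 2 + 0 + 1 + 0 + 1 + 1 + 1 + 2 + 0 + 1 + 1 + 2 + 3 + 1 + 0 + 2 + 1 + 1 = 21
distinct = 210 − 21 = 189

189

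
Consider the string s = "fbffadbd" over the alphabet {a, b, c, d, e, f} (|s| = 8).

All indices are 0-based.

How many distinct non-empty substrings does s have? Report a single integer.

32

rank→(start, suffix):
  0 → (4, 'adbd')
  1 → (6, 'bd')
  2 → (1, 'bffadbd')
  3 → (7, 'd')
  4 → (5, 'dbd')
  5 → (3, 'fadbd')
  6 → (0, 'fbffadbd')
  7 → (2, 'ffadbd')

SA = [4, 6, 1, 7, 5, 3, 0, 2]
i: (SA[i-1],SA[i]) lcp shared
  1: (4,6) 0 ''
  2: (6,1) 1 'b'
  3: (1,7) 0 ''
  4: (7,5) 1 'd'
  5: (5,3) 0 ''
  6: (3,0) 1 'f'
  7: (0,2) 1 'f'

n(n+1)/2 = 8·9/2 = 36
Σ LCP = 0 + 0 + 1 + 0 + 1 + 0 + 1 + 1 = 4
distinct = 36 − 4 = 32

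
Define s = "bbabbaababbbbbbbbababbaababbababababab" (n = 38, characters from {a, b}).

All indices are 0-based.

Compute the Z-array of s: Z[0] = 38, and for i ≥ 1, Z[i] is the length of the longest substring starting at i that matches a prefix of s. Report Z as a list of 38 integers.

[38, 1, 0, 3, 1, 0, 0, 1, 0, 2, 2, 2, 2, 2, 2, 4, 1, 0, 1, 0, 3, 1, 0, 0, 1, 0, 4, 1, 0, 1, 0, 1, 0, 1, 0, 1, 0, 1]

Z[0]=38
i=1: i≥r, start 0; Z[1]=1 grow→box=[1,2)
i=2: i≥r, start 0; Z[2]=0
i=3: i≥r, start 0; Z[3]=3 grow→box=[3,6)
i=4: min(r-i=2, Z[1]=1)=1; Z[4]=1
i=5: min(r-i=1, Z[2]=0)=0; Z[5]=0
i=6: i≥r, start 0; Z[6]=0
i=7: i≥r, start 0; Z[7]=1 grow→box=[7,8)
i=8: i≥r, start 0; Z[8]=0
i=9: i≥r, start 0; Z[9]=2 grow→box=[9,11)
i=10: min(r-i=1, Z[1]=1)=1; Z[10]=2 grow→box=[10,12)
i=11: min(r-i=1, Z[1]=1)=1; Z[11]=2 grow→box=[11,13)
i=12: min(r-i=1, Z[1]=1)=1; Z[12]=2 grow→box=[12,14)
i=13: min(r-i=1, Z[1]=1)=1; Z[13]=2 grow→box=[13,15)
i=14: min(r-i=1, Z[1]=1)=1; Z[14]=2 grow→box=[14,16)
i=15: min(r-i=1, Z[1]=1)=1; Z[15]=4 grow→box=[15,19)
i=16: min(r-i=3, Z[1]=1)=1; Z[16]=1
i=17: min(r-i=2, Z[2]=0)=0; Z[17]=0
i=18: min(r-i=1, Z[3]=3)=1; Z[18]=1
i=19: i≥r, start 0; Z[19]=0
i=20: i≥r, start 0; Z[20]=3 grow→box=[20,23)
i=21: min(r-i=2, Z[1]=1)=1; Z[21]=1
i=22: min(r-i=1, Z[2]=0)=0; Z[22]=0
i=23: i≥r, start 0; Z[23]=0
i=24: i≥r, start 0; Z[24]=1 grow→box=[24,25)
i=25: i≥r, start 0; Z[25]=0
i=26: i≥r, start 0; Z[26]=4 grow→box=[26,30)
i=27: min(r-i=3, Z[1]=1)=1; Z[27]=1
i=28: min(r-i=2, Z[2]=0)=0; Z[28]=0
i=29: min(r-i=1, Z[3]=3)=1; Z[29]=1
i=30: i≥r, start 0; Z[30]=0
i=31: i≥r, start 0; Z[31]=1 grow→box=[31,32)
i=32: i≥r, start 0; Z[32]=0
i=33: i≥r, start 0; Z[33]=1 grow→box=[33,34)
i=34: i≥r, start 0; Z[34]=0
i=35: i≥r, start 0; Z[35]=1 grow→box=[35,36)
i=36: i≥r, start 0; Z[36]=0
i=37: i≥r, start 0; Z[37]=1 grow→box=[37,38)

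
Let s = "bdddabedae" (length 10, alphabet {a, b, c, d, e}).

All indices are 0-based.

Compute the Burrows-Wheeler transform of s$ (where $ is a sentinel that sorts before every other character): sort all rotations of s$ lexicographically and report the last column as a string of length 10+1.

rank  rotation     last
    0  $bdddabedae  e
    1  abedae$bddd  d
    2  ae$bdddabed  d
    3  bdddabedae$  $
    4  bedae$bddda  a
    5  dabedae$bdd  d
    6  dae$bdddabe  e
    7  ddabedae$bd  d
    8  dddabedae$b  b
    9  e$bdddabeda  a
   10  edae$bdddab  b

edd$adedbab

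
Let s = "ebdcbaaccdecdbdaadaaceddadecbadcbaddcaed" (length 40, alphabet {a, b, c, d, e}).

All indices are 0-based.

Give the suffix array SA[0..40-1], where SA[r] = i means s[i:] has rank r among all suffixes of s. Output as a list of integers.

[5, 18, 15, 6, 19, 16, 29, 33, 24, 37, 4, 28, 32, 13, 1, 36, 3, 27, 31, 7, 11, 8, 20, 39, 17, 14, 23, 12, 35, 2, 30, 22, 34, 25, 9, 0, 26, 10, 38, 21]

rank→(start, suffix):
  0 → (5, 'aaccdecdbdaadaaceddadecbadcbaddcaed')
  1 → (18, 'aaceddadecbadcbaddcaed')
  2 → (15, 'aadaaceddadecbadcbaddcaed')
  3 → (6, 'accdecdbdaadaaceddadecbadcbaddcaed')
  4 → (19, 'aceddadecbadcbaddcaed')
  5 → (16, 'adaaceddadecbadcbaddcaed')
  6 → (29, 'adcbaddcaed')
  7 → (33, 'addcaed')
  8 → (24, 'adecbadcbaddcaed')
  9 → (37, 'aed')
  10 → (4, 'baaccdecdbdaadaaceddadecbadcbaddcaed')
  11 → (28, 'badcbaddcaed')
  12 → (32, 'baddcaed')
  13 → (13, 'bdaadaaceddadecbadcbaddcaed')
  14 → (1, 'bdcbaaccdecdbdaadaaceddadecbadcbaddcaed')
  15 → (36, 'caed')
  16 → (3, 'cbaaccdecdbdaadaaceddadecbadcbaddcaed')
  17 → (27, 'cbadcbaddcaed')
  18 → (31, 'cbaddcaed')
  19 → (7, 'ccdecdbdaadaaceddadecbadcbaddcaed')
  20 → (11, 'cdbdaadaaceddadecbadcbaddcaed')
  21 → (8, 'cdecdbdaadaaceddadecbadcbaddcaed')
  22 → (20, 'ceddadecbadcbaddcaed')
  23 → (39, 'd')
  24 → (17, 'daaceddadecbadcbaddcaed')
  25 → (14, 'daadaaceddadecbadcbaddcaed')
  26 → (23, 'dadecbadcbaddcaed')
  27 → (12, 'dbdaadaaceddadecbadcbaddcaed')
  28 → (35, 'dcaed')
  29 → (2, 'dcbaaccdecdbdaadaaceddadecbadcbaddcaed')
  30 → (30, 'dcbaddcaed')
  31 → (22, 'ddadecbadcbaddcaed')
  32 → (34, 'ddcaed')
  33 → (25, 'decbadcbaddcaed')
  34 → (9, 'decdbdaadaaceddadecbadcbaddcaed')
  35 → (0, 'ebdcbaaccdecdbdaadaaceddadecbadcbaddcaed')
  36 → (26, 'ecbadcbaddcaed')
  37 → (10, 'ecdbdaadaaceddadecbadcbaddcaed')
  38 → (38, 'ed')
  39 → (21, 'eddadecbadcbaddcaed')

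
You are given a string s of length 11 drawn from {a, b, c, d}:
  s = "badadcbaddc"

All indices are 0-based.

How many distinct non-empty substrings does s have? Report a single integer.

sorted suffixes:
  #0 SA[0]=1  'adadcbaddc'
  #1 SA[1]=3  'adcbaddc'
  #2 SA[2]=7  'addc'
  #3 SA[3]=0  'badadcbaddc'
  #4 SA[4]=6  'baddc'
  #5 SA[5]=10  'c'
  #6 SA[6]=5  'cbaddc'
  #7 SA[7]=2  'dadcbaddc'
  #8 SA[8]=9  'dc'
  #9 SA[9]=4  'dcbaddc'
  #10 SA[10]=8  'ddc'

SA = [1, 3, 7, 0, 6, 10, 5, 2, 9, 4, 8]
[i] adj suffixes → lcp
  [1] 1/3 → 2 ('ad')
  [2] 3/7 → 2 ('ad')
  [3] 7/0 → 0 ('')
  [4] 0/6 → 3 ('bad')
  [5] 6/10 → 0 ('')
  [6] 10/5 → 1 ('c')
  [7] 5/2 → 0 ('')
  [8] 2/9 → 1 ('d')
  [9] 9/4 → 2 ('dc')
  [10] 4/8 → 1 ('d')

n(n+1)/2 = 11·12/2 = 66
Σ LCP = 0 + 2 + 2 + 0 + 3 + 0 + 1 + 0 + 1 + 2 + 1 = 12
distinct = 66 − 12 = 54

54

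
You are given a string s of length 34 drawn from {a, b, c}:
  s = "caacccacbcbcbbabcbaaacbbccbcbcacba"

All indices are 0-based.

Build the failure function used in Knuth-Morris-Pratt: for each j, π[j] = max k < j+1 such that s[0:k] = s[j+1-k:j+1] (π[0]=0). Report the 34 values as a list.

π[0] = 0
j=1 s[j]='a': π[1]=0 (border '')
j=2 s[j]='a': π[2]=0 (border '')
j=3 s[j]='c': π[3]=1 (border 'c')
j=4 s[j]='c': k: 1→0; π[4]=1 (border 'c')
j=5 s[j]='c': k: 1→0; π[5]=1 (border 'c')
j=6 s[j]='a': π[6]=2 (border 'ca')
j=7 s[j]='c': k: 2→0; π[7]=1 (border 'c')
j=8 s[j]='b': k: 1→0; π[8]=0 (border '')
j=9 s[j]='c': π[9]=1 (border 'c')
j=10 s[j]='b': k: 1→0; π[10]=0 (border '')
j=11 s[j]='c': π[11]=1 (border 'c')
j=12 s[j]='b': k: 1→0; π[12]=0 (border '')
j=13 s[j]='b': π[13]=0 (border '')
j=14 s[j]='a': π[14]=0 (border '')
j=15 s[j]='b': π[15]=0 (border '')
j=16 s[j]='c': π[16]=1 (border 'c')
j=17 s[j]='b': k: 1→0; π[17]=0 (border '')
j=18 s[j]='a': π[18]=0 (border '')
j=19 s[j]='a': π[19]=0 (border '')
j=20 s[j]='a': π[20]=0 (border '')
j=21 s[j]='c': π[21]=1 (border 'c')
j=22 s[j]='b': k: 1→0; π[22]=0 (border '')
j=23 s[j]='b': π[23]=0 (border '')
j=24 s[j]='c': π[24]=1 (border 'c')
j=25 s[j]='c': k: 1→0; π[25]=1 (border 'c')
j=26 s[j]='b': k: 1→0; π[26]=0 (border '')
j=27 s[j]='c': π[27]=1 (border 'c')
j=28 s[j]='b': k: 1→0; π[28]=0 (border '')
j=29 s[j]='c': π[29]=1 (border 'c')
j=30 s[j]='a': π[30]=2 (border 'ca')
j=31 s[j]='c': k: 2→0; π[31]=1 (border 'c')
j=32 s[j]='b': k: 1→0; π[32]=0 (border '')
j=33 s[j]='a': π[33]=0 (border '')

[0, 0, 0, 1, 1, 1, 2, 1, 0, 1, 0, 1, 0, 0, 0, 0, 1, 0, 0, 0, 0, 1, 0, 0, 1, 1, 0, 1, 0, 1, 2, 1, 0, 0]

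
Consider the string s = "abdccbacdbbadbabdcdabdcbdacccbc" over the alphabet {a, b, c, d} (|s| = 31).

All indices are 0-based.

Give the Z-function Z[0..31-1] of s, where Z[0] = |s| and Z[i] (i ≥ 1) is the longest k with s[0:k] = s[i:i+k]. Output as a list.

[31, 0, 0, 0, 0, 0, 1, 0, 0, 0, 0, 1, 0, 0, 4, 0, 0, 0, 0, 4, 0, 0, 0, 0, 0, 1, 0, 0, 0, 0, 0]

Z[0]=31
i=1: outside box; Z[1]=0
i=2: outside box; Z[2]=0
i=3: outside box; Z[3]=0
i=4: outside box; Z[4]=0
i=5: outside box; Z[5]=0
i=6: outside box; Z[6]=1 scan→box=[6,7)
i=7: outside box; Z[7]=0
i=8: outside box; Z[8]=0
i=9: outside box; Z[9]=0
i=10: outside box; Z[10]=0
i=11: outside box; Z[11]=1 scan→box=[11,12)
i=12: outside box; Z[12]=0
i=13: outside box; Z[13]=0
i=14: outside box; Z[14]=4 scan→box=[14,18)
i=15: min(r-i=3, Z[1]=0)=0; Z[15]=0
i=16: min(r-i=2, Z[2]=0)=0; Z[16]=0
i=17: min(r-i=1, Z[3]=0)=0; Z[17]=0
i=18: outside box; Z[18]=0
i=19: outside box; Z[19]=4 scan→box=[19,23)
i=20: min(r-i=3, Z[1]=0)=0; Z[20]=0
i=21: min(r-i=2, Z[2]=0)=0; Z[21]=0
i=22: min(r-i=1, Z[3]=0)=0; Z[22]=0
i=23: outside box; Z[23]=0
i=24: outside box; Z[24]=0
i=25: outside box; Z[25]=1 scan→box=[25,26)
i=26: outside box; Z[26]=0
i=27: outside box; Z[27]=0
i=28: outside box; Z[28]=0
i=29: outside box; Z[29]=0
i=30: outside box; Z[30]=0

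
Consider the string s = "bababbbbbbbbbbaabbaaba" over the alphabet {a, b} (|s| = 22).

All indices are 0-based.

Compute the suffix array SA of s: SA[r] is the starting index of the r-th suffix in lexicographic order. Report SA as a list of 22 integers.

[21, 18, 14, 19, 1, 15, 3, 20, 17, 13, 0, 2, 16, 12, 11, 10, 9, 8, 7, 6, 5, 4]

sorted suffixes:
  #0 SA[0]=21  'a'
  #1 SA[1]=18  'aaba'
  #2 SA[2]=14  'aabbaaba'
  #3 SA[3]=19  'aba'
  #4 SA[4]=1  'ababbbbbbbbbbaabbaaba'
  #5 SA[5]=15  'abbaaba'
  #6 SA[6]=3  'abbbbbbbbbbaabbaaba'
  #7 SA[7]=20  'ba'
  #8 SA[8]=17  'baaba'
  #9 SA[9]=13  'baabbaaba'
  #10 SA[10]=0  'bababbbbbbbbbbaabbaaba'
  #11 SA[11]=2  'babbbbbbbbbbaabbaaba'
  #12 SA[12]=16  'bbaaba'
  #13 SA[13]=12  'bbaabbaaba'
  #14 SA[14]=11  'bbbaabbaaba'
  #15 SA[15]=10  'bbbbaabbaaba'
  #16 SA[16]=9  'bbbbbaabbaaba'
  #17 SA[17]=8  'bbbbbbaabbaaba'
  #18 SA[18]=7  'bbbbbbbaabbaaba'
  #19 SA[19]=6  'bbbbbbbbaabbaaba'
  #20 SA[20]=5  'bbbbbbbbbaabbaaba'
  #21 SA[21]=4  'bbbbbbbbbbaabbaaba'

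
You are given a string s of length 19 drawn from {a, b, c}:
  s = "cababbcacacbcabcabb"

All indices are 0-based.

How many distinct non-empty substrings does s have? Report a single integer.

156

rank→(start, suffix):
  0 → (1, 'ababbcacacbcabcabb')
  1 → (16, 'abb')
  2 → (3, 'abbcacacbcabcabb')
  3 → (13, 'abcabb')
  4 → (7, 'acacbcabcabb')
  5 → (9, 'acbcabcabb')
  6 → (18, 'b')
  7 → (2, 'babbcacacbcabcabb')
  8 → (17, 'bb')
  9 → (4, 'bbcacacbcabcabb')
  10 → (14, 'bcabb')
  11 → (11, 'bcabcabb')
  12 → (5, 'bcacacbcabcabb')
  13 → (0, 'cababbcacacbcabcabb')
  14 → (15, 'cabb')
  15 → (12, 'cabcabb')
  16 → (6, 'cacacbcabcabb')
  17 → (8, 'cacbcabcabb')
  18 → (10, 'cbcabcabb')

SA = [1, 16, 3, 13, 7, 9, 18, 2, 17, 4, 14, 11, 5, 0, 15, 12, 6, 8, 10]
[i] adj suffixes → lcp
  [1] 1/16 → 2 ('ab')
  [2] 16/3 → 3 ('abb')
  [3] 3/13 → 2 ('ab')
  [4] 13/7 → 1 ('a')
  [5] 7/9 → 2 ('ac')
  [6] 9/18 → 0 ('')
  [7] 18/2 → 1 ('b')
  [8] 2/17 → 1 ('b')
  [9] 17/4 → 2 ('bb')
  [10] 4/14 → 1 ('b')
  [11] 14/11 → 4 ('bcab')
  [12] 11/5 → 3 ('bca')
  [13] 5/0 → 0 ('')
  [14] 0/15 → 3 ('cab')
  [15] 15/12 → 3 ('cab')
  [16] 12/6 → 2 ('ca')
  [17] 6/8 → 3 ('cac')
  [18] 8/10 → 1 ('c')

n(n+1)/2 = 19·20/2 = 190
Σ LCP = 0 + 2 + 3 + 2 + 1 + 2 + 0 + 1 + 1 + 2 + 1 + 4 + 3 + 0 + 3 + 3 + 2 + 3 + 1 = 34
distinct = 190 − 34 = 156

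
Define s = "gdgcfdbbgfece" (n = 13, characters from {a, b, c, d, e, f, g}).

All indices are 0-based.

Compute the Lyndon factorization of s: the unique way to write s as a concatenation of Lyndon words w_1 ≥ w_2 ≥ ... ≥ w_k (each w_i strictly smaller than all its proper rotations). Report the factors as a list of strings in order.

emit factor 1: 'g' (i=0, period=1)
emit factor 2: 'dg' (i=1, period=2)
emit factor 3: 'cfd' (i=3, period=3)
emit factor 4: 'bbgfece' (i=6, period=7)

["g", "dg", "cfd", "bbgfece"]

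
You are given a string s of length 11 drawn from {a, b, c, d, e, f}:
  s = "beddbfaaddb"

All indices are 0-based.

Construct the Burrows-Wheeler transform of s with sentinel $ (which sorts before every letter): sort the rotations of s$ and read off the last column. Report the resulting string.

rank  rotation      last
    0  $beddbfaaddb  b
    1  aaddb$beddbf  f
    2  addb$beddbfa  a
    3  b$beddbfaadd  d
    4  beddbfaaddb$  $
    5  bfaaddb$bedd  d
    6  db$beddbfaad  d
    7  dbfaaddb$bed  d
    8  ddb$beddbfaa  a
    9  ddbfaaddb$be  e
   10  eddbfaaddb$b  b
   11  faaddb$beddb  b

bfad$dddaebb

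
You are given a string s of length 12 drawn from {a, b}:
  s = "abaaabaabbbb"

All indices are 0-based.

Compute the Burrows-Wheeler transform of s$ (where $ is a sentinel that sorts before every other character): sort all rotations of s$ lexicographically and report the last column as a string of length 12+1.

rank  rotation       last
    0  $abaaabaabbbb  b
    1  aaabaabbbb$ab  b
    2  aabaabbbb$aba  a
    3  aabbbb$abaaab  b
    4  abaaabaabbbb$  $
    5  abaabbbb$abaa  a
    6  abbbb$abaaaba  a
    7  b$abaaabaabbb  b
    8  baaabaabbbb$a  a
    9  baabbbb$abaaa  a
   10  bb$abaaabaabb  b
   11  bbb$abaaabaab  b
   12  bbbb$abaaabaa  a

bbab$aabaabba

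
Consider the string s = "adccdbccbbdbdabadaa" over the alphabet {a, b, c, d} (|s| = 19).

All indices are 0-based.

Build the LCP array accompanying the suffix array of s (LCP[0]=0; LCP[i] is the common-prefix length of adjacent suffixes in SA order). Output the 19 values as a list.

[0, 1, 1, 1, 2, 0, 1, 1, 1, 2, 0, 1, 2, 1, 0, 2, 1, 2, 1]

rank | idx | suffix
   0 |  18 | a
   1 |  17 | aa
   2 |  13 | abadaa
   3 |  15 | adaa
   4 |   0 | adccdbccbbdbdabadaa
   5 |  14 | badaa
   6 |   8 | bbdbdabadaa
   7 |   5 | bccbbdbdabadaa
   8 |  11 | bdabadaa
   9 |   9 | bdbdabadaa
  10 |   7 | cbbdbdabadaa
  11 |   6 | ccbbdbdabadaa
  12 |   2 | ccdbccbbdbdabadaa
  13 |   3 | cdbccbbdbdabadaa
  14 |  16 | daa
  15 |  12 | dabadaa
  16 |   4 | dbccbbdbdabadaa
  17 |  10 | dbdabadaa
  18 |   1 | dccdbccbbdbdabadaa

SA = [18, 17, 13, 15, 0, 14, 8, 5, 11, 9, 7, 6, 2, 3, 16, 12, 4, 10, 1]
rank  pair      lcp
   1  s[18:],s[17:]  1  'a'
   2  s[17:],s[13:]  1  'a'
   3  s[13:],s[15:]  1  'a'
   4  s[15:],s[0:]  2  'ad'
   5  s[0:],s[14:]  0  ''
   6  s[14:],s[8:]  1  'b'
   7  s[8:],s[5:]  1  'b'
   8  s[5:],s[11:]  1  'b'
   9  s[11:],s[9:]  2  'bd'
  10  s[9:],s[7:]  0  ''
  11  s[7:],s[6:]  1  'c'
  12  s[6:],s[2:]  2  'cc'
  13  s[2:],s[3:]  1  'c'
  14  s[3:],s[16:]  0  ''
  15  s[16:],s[12:]  2  'da'
  16  s[12:],s[4:]  1  'd'
  17  s[4:],s[10:]  2  'db'
  18  s[10:],s[1:]  1  'd'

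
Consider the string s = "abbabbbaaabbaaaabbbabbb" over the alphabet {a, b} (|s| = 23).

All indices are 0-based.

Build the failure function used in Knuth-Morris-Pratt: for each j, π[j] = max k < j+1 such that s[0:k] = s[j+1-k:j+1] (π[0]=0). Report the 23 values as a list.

[0, 0, 0, 1, 2, 3, 0, 1, 1, 1, 2, 3, 4, 1, 1, 1, 2, 3, 0, 1, 2, 3, 0]

π[0] = 0
j=1 s[j]='b': π[1]=0 (border '')
j=2 s[j]='b': π[2]=0 (border '')
j=3 s[j]='a': π[3]=1 (border 'a')
j=4 s[j]='b': π[4]=2 (border 'ab')
j=5 s[j]='b': π[5]=3 (border 'abb')
j=6 s[j]='b': k: 3→0; π[6]=0 (border '')
j=7 s[j]='a': π[7]=1 (border 'a')
j=8 s[j]='a': k: 1→0; π[8]=1 (border 'a')
j=9 s[j]='a': k: 1→0; π[9]=1 (border 'a')
j=10 s[j]='b': π[10]=2 (border 'ab')
j=11 s[j]='b': π[11]=3 (border 'abb')
j=12 s[j]='a': π[12]=4 (border 'abba')
j=13 s[j]='a': k: 4→1→0; π[13]=1 (border 'a')
j=14 s[j]='a': k: 1→0; π[14]=1 (border 'a')
j=15 s[j]='a': k: 1→0; π[15]=1 (border 'a')
j=16 s[j]='b': π[16]=2 (border 'ab')
j=17 s[j]='b': π[17]=3 (border 'abb')
j=18 s[j]='b': k: 3→0; π[18]=0 (border '')
j=19 s[j]='a': π[19]=1 (border 'a')
j=20 s[j]='b': π[20]=2 (border 'ab')
j=21 s[j]='b': π[21]=3 (border 'abb')
j=22 s[j]='b': k: 3→0; π[22]=0 (border '')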